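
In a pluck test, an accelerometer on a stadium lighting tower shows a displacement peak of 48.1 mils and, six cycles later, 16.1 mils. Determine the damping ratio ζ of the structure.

Logarithmic decrement δ = (1/n)·ln(x₀/x_n) = (1/6)·ln(48.1/16.1) = (1/6)·ln(2.988) = 0.1824.
ζ = δ/√(4π² + δ²) = 0.1824/√(39.48 + 0.0333) = 0.1824/6.286 = 0.02902.

0.0290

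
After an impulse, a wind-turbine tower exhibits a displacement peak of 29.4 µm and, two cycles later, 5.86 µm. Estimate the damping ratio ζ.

0.127

Logarithmic decrement δ = (1/n)·ln(x₀/x_n) = (1/2)·ln(29.4/5.86) = (1/2)·ln(5.017) = 0.8064.
ζ = δ/√(4π² + δ²) = 0.8064/√(39.48 + 0.650) = 0.8064/6.335 = 0.1273.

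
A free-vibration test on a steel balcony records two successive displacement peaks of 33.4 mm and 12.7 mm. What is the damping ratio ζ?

Logarithmic decrement δ = (1/n)·ln(x₀/x_n) = (1/1)·ln(33.4/12.7) = (1/1)·ln(2.630) = 0.9670.
ζ = δ/√(4π² + δ²) = 0.9670/√(39.48 + 0.935) = 0.9670/6.357 = 0.1521.

0.152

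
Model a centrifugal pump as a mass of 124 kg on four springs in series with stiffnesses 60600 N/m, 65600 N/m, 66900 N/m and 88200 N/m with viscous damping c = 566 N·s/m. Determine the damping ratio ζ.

Series springs: 1/k_eq = 1/60600 + 1/65600 + 1/66900 + 1/88200 = 5.803×10^-5, so k_eq = 17230 N/m.
ω_n = √(k_eq/m) = √(17230/124) = 11.79 rad/s.
Critical damping c_c = 2√(k_eq·m) = 2√(17230 × 124) = 2924 N·s/m, so ζ = c/c_c = 566/2924 = 0.1936.

0.194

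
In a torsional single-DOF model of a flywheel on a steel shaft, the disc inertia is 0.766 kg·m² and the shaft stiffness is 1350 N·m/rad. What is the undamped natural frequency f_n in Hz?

6.68 Hz

ω_n = √(k_t/J) = √(1350/0.766) = √1762 = 41.98 rad/s.
f_n = ω_n/(2π) = 41.98/6.283 = 6.681 Hz.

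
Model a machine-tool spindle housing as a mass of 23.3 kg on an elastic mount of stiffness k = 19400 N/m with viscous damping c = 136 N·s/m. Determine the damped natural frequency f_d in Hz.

ω_n = √(k/m) = √(19400/23.3) = 28.86 rad/s.
Critical damping c_c = 2√(k·m) = 2√(19400 × 23.3) = 1345 N·s/m, so ζ = c/c_c = 136/1345 = 0.1011.
ω_d = ω_n√(1 − ζ²) = 28.86 × √(1 − 0.0102) = 28.71 rad/s.
f_d = ω_d/(2π) = 4.569 Hz.

4.57 Hz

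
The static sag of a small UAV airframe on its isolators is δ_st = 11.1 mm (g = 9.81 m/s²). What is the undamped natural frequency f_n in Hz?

ω_n = √(g/δ_st) = √(9.81/0.0111) = √883.8 = 29.73 rad/s.
f_n = ω_n/(2π) = 29.73/6.283 = 4.731 Hz.

4.73 Hz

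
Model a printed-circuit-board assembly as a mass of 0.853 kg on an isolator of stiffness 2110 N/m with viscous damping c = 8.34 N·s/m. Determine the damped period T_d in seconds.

ω_n = √(k/m) = √(2110/0.853) = 49.74 rad/s.
Critical damping c_c = 2√(k·m) = 2√(2110 × 0.853) = 84.85 N·s/m, so ζ = c/c_c = 8.34/84.85 = 0.09829.
ω_d = ω_n√(1 − ζ²) = 49.74 × √(1 − 0.00966) = 49.49 rad/s.
T_d = 2π/ω_d = 0.1269 s.

0.127 s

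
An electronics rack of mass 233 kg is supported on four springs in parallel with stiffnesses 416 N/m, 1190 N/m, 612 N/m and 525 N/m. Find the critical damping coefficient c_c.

1600 N·s/m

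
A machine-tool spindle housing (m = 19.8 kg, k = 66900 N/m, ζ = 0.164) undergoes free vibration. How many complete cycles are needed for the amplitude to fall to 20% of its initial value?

2 cycles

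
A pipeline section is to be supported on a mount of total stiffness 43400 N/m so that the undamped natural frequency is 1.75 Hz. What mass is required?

ω_n = 2πf_n = 2π × 1.75 = 11.00 rad/s.
m = k/ω_n² = 43400/11.00² = 43400/120.9 = 359.0 kg.

359 kg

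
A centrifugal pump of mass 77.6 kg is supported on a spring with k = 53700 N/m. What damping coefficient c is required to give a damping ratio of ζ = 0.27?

1100 N·s/m

c_c = 2√(k·m) = 2√(53700 × 77.6) = 4083 N·s/m.
c = ζ·c_c = 0.27 × 4083 = 1102 N·s/m.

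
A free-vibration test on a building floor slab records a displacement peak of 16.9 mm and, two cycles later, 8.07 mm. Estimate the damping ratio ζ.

Logarithmic decrement δ = (1/n)·ln(x₀/x_n) = (1/2)·ln(16.9/8.07) = (1/2)·ln(2.094) = 0.3696.
ζ = δ/√(4π² + δ²) = 0.3696/√(39.48 + 0.137) = 0.3696/6.294 = 0.05872.

0.0587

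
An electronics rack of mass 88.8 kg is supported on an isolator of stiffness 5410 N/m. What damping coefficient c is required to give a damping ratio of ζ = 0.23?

319 N·s/m

c_c = 2√(k·m) = 2√(5410 × 88.8) = 1386 N·s/m.
c = ζ·c_c = 0.23 × 1386 = 318.8 N·s/m.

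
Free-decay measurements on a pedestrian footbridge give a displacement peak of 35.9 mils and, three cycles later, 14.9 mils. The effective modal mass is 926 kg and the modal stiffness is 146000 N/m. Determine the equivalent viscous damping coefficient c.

1080 N·s/m

Logarithmic decrement δ = (1/n)·ln(x₀/x_n) = (1/3)·ln(35.9/14.9) = (1/3)·ln(2.409) = 0.2931.
ζ = δ/√(4π² + δ²) = 0.2931/√(39.48 + 0.0859) = 0.2931/6.290 = 0.04660.
c = ζ · 2√(km) = 0.04660 × 2√(146000 × 926) = 0.04660 × 23250 = 1084 N·s/m.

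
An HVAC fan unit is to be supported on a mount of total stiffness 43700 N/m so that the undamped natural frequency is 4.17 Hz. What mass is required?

63.7 kg

ω_n = 2πf_n = 2π × 4.17 = 26.20 rad/s.
m = k/ω_n² = 43700/26.20² = 43700/686.5 = 63.66 kg.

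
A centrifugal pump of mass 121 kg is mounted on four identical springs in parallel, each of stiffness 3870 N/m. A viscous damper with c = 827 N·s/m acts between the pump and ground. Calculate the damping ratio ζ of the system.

Parallel springs add: k_eq = 4 × 3870 = 15480 N/m.
ω_n = √(k_eq/m) = √(15480/121) = 11.31 rad/s.
Critical damping c_c = 2√(k_eq·m) = 2√(15480 × 121) = 2737 N·s/m, so ζ = c/c_c = 827/2737 = 0.3021.

0.302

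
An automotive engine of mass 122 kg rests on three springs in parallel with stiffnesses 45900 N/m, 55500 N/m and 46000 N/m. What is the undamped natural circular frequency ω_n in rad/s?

34.8 rad/s

Parallel springs add: k_eq = 45900 + 55500 + 46000 = 147400 N/m.
ω_n = √(k_eq/m) = √(147400/122) = √1208 = 34.76 rad/s.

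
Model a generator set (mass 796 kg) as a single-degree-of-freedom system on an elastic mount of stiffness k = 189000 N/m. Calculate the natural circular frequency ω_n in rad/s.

ω_n = √(k/m) = √(189000/796) = √237.4 = 15.41 rad/s.

15.4 rad/s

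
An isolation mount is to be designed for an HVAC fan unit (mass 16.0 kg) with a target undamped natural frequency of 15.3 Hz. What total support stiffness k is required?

ω_n = 2πf_n = 2π × 15.3 = 96.13 rad/s.
k = m·ω_n² = 16.0 × 96.13² = 16.0 × 9242 = 147900 N/m.

148000 N/m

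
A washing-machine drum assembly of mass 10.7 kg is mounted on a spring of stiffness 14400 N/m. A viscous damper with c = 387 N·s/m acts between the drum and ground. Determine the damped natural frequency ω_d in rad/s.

31.9 rad/s

ω_n = √(k/m) = √(14400/10.7) = 36.69 rad/s.
Critical damping c_c = 2√(k·m) = 2√(14400 × 10.7) = 785.1 N·s/m, so ζ = c/c_c = 387/785.1 = 0.4930.
ω_d = ω_n√(1 − ζ²) = 36.69 × √(1 − 0.243) = 31.92 rad/s.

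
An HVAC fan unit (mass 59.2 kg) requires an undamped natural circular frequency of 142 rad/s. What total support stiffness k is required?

k = m·ω_n² = 59.2 × 142.0² = 59.2 × 20160 = 1194000 N/m.

1190000 N/m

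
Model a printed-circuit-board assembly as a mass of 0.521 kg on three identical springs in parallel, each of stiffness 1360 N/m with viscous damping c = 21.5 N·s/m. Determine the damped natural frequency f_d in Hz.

13.7 Hz

Parallel springs add: k_eq = 3 × 1360 = 4080 N/m.
ω_n = √(k_eq/m) = √(4080/0.521) = 88.49 rad/s.
Critical damping c_c = 2√(k_eq·m) = 2√(4080 × 0.521) = 92.21 N·s/m, so ζ = c/c_c = 21.5/92.21 = 0.2332.
ω_d = ω_n√(1 − ζ²) = 88.49 × √(1 − 0.0544) = 86.05 rad/s.
f_d = ω_d/(2π) = 13.70 Hz.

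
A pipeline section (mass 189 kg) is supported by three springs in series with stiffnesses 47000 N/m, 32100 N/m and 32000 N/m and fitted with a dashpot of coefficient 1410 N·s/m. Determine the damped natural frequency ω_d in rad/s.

7.02 rad/s

Series springs: 1/k_eq = 1/47000 + 1/32100 + 1/32000 = 8.368×10^-5, so k_eq = 11950 N/m.
ω_n = √(k_eq/m) = √(11950/189) = 7.952 rad/s.
Critical damping c_c = 2√(k_eq·m) = 2√(11950 × 189) = 3006 N·s/m, so ζ = c/c_c = 1410/3006 = 0.4691.
ω_d = ω_n√(1 − ζ²) = 7.952 × √(1 − 0.220) = 7.023 rad/s.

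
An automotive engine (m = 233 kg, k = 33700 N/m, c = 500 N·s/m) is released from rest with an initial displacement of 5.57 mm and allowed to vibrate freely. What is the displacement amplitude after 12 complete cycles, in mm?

0.00650 mm

ζ = c/(2√(km)) = 500/(2√(33700 × 233)) = 500/5604 = 0.08922.
Logarithmic decrement δ = 2πζ/√(1 − ζ²) = 2π × 0.08922/√(1 − 0.00796) = 0.5628.
After n cycles, x_n/x₀ = e^(−nδ), so x_12 = 5.57 × e^(−12 × 0.5628) = 5.57 × 0.001167 = 0.006498 mm.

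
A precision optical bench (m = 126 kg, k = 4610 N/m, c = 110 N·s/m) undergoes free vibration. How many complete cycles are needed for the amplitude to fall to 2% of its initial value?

9 cycles

ζ = c/(2√(km)) = 110/(2√(4610 × 126)) = 110/1524 = 0.07217.
Logarithmic decrement δ = 2πζ/√(1 − ζ²) = 2π × 0.07217/√(1 − 0.00521) = 0.4546.
x_n/x₀ = e^(−nδ) ≤ 0.02; take ln: n ≥ ln(1/0.02)/δ = 3.912/0.4546 = 8.605.
So 9 complete cycles are required.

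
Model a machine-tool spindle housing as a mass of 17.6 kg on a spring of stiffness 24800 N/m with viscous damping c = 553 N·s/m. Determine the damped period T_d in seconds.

ω_n = √(k/m) = √(24800/17.6) = 37.54 rad/s.
Critical damping c_c = 2√(k·m) = 2√(24800 × 17.6) = 1321 N·s/m, so ζ = c/c_c = 553/1321 = 0.4185.
ω_d = ω_n√(1 − ζ²) = 37.54 × √(1 − 0.175) = 34.09 rad/s.
T_d = 2π/ω_d = 0.1843 s.

0.184 s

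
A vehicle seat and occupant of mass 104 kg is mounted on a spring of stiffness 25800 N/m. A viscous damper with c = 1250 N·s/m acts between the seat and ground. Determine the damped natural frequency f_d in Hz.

2.32 Hz

ω_n = √(k/m) = √(25800/104) = 15.75 rad/s.
Critical damping c_c = 2√(k·m) = 2√(25800 × 104) = 3276 N·s/m, so ζ = c/c_c = 1250/3276 = 0.3816.
ω_d = ω_n√(1 − ζ²) = 15.75 × √(1 − 0.146) = 14.56 rad/s.
f_d = ω_d/(2π) = 2.317 Hz.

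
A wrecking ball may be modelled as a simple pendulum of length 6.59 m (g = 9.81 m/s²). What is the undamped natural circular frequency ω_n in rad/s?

For a simple pendulum ω_n = √(g/L) = √(9.81/6.59) = √1.489 = 1.220 rad/s.

1.22 rad/s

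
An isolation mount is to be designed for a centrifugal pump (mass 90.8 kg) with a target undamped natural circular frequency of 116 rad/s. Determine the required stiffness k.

1220000 N/m

k = m·ω_n² = 90.8 × 116.0² = 90.8 × 13460 = 1222000 N/m.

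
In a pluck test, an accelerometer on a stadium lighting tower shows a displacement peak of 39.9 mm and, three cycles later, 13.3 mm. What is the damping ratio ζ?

Logarithmic decrement δ = (1/n)·ln(x₀/x_n) = (1/3)·ln(39.9/13.3) = (1/3)·ln(3.000) = 0.3662.
ζ = δ/√(4π² + δ²) = 0.3662/√(39.48 + 0.134) = 0.3662/6.294 = 0.05818.

0.0582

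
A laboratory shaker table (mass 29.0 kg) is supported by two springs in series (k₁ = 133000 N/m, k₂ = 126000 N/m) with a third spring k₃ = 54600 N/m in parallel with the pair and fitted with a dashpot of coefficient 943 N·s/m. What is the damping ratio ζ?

0.253

Series pair: k_s = k₁k₂/(k₁+k₂) = (133000)(126000)/(133000 + 126000) = 64700 N/m. In parallel with k₃: k_eq = 64700 + 54600 = 119300 N/m.
ω_n = √(k_eq/m) = √(119300/29.0) = 64.14 rad/s.
Critical damping c_c = 2√(k_eq·m) = 2√(119300 × 29.0) = 3720 N·s/m, so ζ = c/c_c = 943/3720 = 0.2535.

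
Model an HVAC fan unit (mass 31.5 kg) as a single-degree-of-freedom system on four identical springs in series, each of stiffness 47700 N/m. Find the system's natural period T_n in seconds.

0.323 s

Series springs: 1/k_eq = 4/47700, so k_eq = 47700/4 = 11920 N/m.
ω_n = √(k_eq/m) = √(11920/31.5) = √378.6 = 19.46 rad/s.
T_n = 2π/ω_n = 6.283/19.46 = 0.3229 s.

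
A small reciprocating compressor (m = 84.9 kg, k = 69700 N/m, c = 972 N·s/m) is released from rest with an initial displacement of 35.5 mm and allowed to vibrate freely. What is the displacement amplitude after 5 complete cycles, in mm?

ζ = c/(2√(km)) = 972/(2√(69700 × 84.9)) = 972/4865 = 0.1998.
Logarithmic decrement δ = 2πζ/√(1 − ζ²) = 2π × 0.1998/√(1 − 0.0399) = 1.281.
After n cycles, x_n/x₀ = e^(−nδ), so x_5 = 35.5 × e^(−5 × 1.281) = 35.5 × 0.001652 = 0.05865 mm.

0.0587 mm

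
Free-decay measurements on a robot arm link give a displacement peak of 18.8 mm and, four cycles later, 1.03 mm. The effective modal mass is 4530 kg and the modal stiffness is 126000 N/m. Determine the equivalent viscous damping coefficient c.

Logarithmic decrement δ = (1/n)·ln(x₀/x_n) = (1/4)·ln(18.8/1.03) = (1/4)·ln(18.25) = 0.7261.
ζ = δ/√(4π² + δ²) = 0.7261/√(39.48 + 0.527) = 0.7261/6.325 = 0.1148.
c = ζ · 2√(km) = 0.1148 × 2√(126000 × 4530) = 0.1148 × 47780 = 5485 N·s/m.

5490 N·s/m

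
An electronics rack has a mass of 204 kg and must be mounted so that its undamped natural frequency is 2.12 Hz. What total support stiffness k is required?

36200 N/m

ω_n = 2πf_n = 2π × 2.12 = 13.32 rad/s.
k = m·ω_n² = 204 × 13.32² = 204 × 177.4 = 36200 N/m.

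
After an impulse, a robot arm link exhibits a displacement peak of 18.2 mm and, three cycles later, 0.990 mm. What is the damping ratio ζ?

Logarithmic decrement δ = (1/n)·ln(x₀/x_n) = (1/3)·ln(18.2/0.990) = (1/3)·ln(18.38) = 0.9705.
ζ = δ/√(4π² + δ²) = 0.9705/√(39.48 + 0.942) = 0.9705/6.358 = 0.1526.

0.153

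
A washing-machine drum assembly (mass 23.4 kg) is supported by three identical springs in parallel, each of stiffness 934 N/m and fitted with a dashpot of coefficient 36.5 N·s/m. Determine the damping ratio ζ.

0.0713

Parallel springs add: k_eq = 3 × 934 = 2802 N/m.
ω_n = √(k_eq/m) = √(2802/23.4) = 10.94 rad/s.
Critical damping c_c = 2√(k_eq·m) = 2√(2802 × 23.4) = 512.1 N·s/m, so ζ = c/c_c = 36.5/512.1 = 0.07127.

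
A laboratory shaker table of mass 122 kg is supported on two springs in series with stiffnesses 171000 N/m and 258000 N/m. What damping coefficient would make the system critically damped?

7080 N·s/m

Series springs: 1/k_eq = 1/171000 + 1/258000 = 9.724×10^-6, so k_eq = 102800 N/m.
c_c = 2√(k_eq·m) = 2√(102800 × 122) = 2 × 3542 = 7084 N·s/m.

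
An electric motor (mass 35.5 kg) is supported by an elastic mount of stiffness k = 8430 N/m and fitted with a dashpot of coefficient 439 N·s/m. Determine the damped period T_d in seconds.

ω_n = √(k/m) = √(8430/35.5) = 15.41 rad/s.
Critical damping c_c = 2√(k·m) = 2√(8430 × 35.5) = 1094 N·s/m, so ζ = c/c_c = 439/1094 = 0.4012.
ω_d = ω_n√(1 − ζ²) = 15.41 × √(1 − 0.161) = 14.12 rad/s.
T_d = 2π/ω_d = 0.4451 s.

0.445 s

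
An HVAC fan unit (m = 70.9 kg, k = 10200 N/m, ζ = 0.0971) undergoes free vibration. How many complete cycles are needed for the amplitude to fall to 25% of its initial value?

Logarithmic decrement δ = 2πζ/√(1 − ζ²) = 2π × 0.09710/√(1 − 0.00943) = 0.6130.
x_n/x₀ = e^(−nδ) ≤ 0.25; take ln: n ≥ ln(1/0.25)/δ = 1.386/0.6130 = 2.262.
So 3 complete cycles are required.

3 cycles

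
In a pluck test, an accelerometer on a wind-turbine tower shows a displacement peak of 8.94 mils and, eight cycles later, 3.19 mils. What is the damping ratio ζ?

0.0205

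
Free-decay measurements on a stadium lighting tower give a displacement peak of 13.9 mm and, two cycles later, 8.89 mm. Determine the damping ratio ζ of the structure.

0.0355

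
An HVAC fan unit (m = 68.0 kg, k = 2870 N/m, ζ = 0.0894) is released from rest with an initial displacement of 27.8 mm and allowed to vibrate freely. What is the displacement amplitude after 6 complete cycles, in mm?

Logarithmic decrement δ = 2πζ/√(1 − ζ²) = 2π × 0.08940/√(1 − 0.00799) = 0.5640.
After n cycles, x_n/x₀ = e^(−nδ), so x_6 = 27.8 × e^(−6 × 0.5640) = 27.8 × 0.03392 = 0.9429 mm.

0.943 mm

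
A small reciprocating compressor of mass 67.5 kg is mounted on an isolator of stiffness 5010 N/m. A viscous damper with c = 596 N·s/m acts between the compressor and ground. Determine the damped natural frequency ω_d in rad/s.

7.40 rad/s

ω_n = √(k/m) = √(5010/67.5) = 8.615 rad/s.
Critical damping c_c = 2√(k·m) = 2√(5010 × 67.5) = 1163 N·s/m, so ζ = c/c_c = 596/1163 = 0.5124.
ω_d = ω_n√(1 − ζ²) = 8.615 × √(1 − 0.263) = 7.398 rad/s.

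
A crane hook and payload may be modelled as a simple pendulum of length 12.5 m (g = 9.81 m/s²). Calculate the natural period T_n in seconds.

For a simple pendulum ω_n = √(g/L) = √(9.81/12.5) = √0.7848 = 0.8859 rad/s.
T_n = 2π/ω_n = 6.283/0.8859 = 7.093 s.

7.09 s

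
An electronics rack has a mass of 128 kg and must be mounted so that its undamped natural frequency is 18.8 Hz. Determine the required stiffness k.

ω_n = 2πf_n = 2π × 18.8 = 118.1 rad/s.
k = m·ω_n² = 128 × 118.1² = 128 × 13950 = 1786000 N/m.

1790000 N/m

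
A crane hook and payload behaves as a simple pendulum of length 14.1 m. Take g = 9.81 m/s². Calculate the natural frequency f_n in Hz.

0.133 Hz

For a simple pendulum ω_n = √(g/L) = √(9.81/14.1) = √0.6957 = 0.8341 rad/s.
f_n = ω_n/(2π) = 0.8341/6.283 = 0.1328 Hz.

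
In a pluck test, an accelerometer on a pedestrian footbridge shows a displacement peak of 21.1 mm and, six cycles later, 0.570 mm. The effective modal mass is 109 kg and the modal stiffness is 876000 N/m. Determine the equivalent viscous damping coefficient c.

Logarithmic decrement δ = (1/n)·ln(x₀/x_n) = (1/6)·ln(21.1/0.570) = (1/6)·ln(37.02) = 0.6019.
ζ = δ/√(4π² + δ²) = 0.6019/√(39.48 + 0.362) = 0.6019/6.312 = 0.09536.
c = ζ · 2√(km) = 0.09536 × 2√(876000 × 109) = 0.09536 × 19540 = 1864 N·s/m.

1860 N·s/m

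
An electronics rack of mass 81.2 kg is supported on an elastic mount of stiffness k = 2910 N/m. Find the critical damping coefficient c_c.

972 N·s/m

c_c = 2√(k·m) = 2√(2910 × 81.2) = 2 × 486.1 = 972.2 N·s/m.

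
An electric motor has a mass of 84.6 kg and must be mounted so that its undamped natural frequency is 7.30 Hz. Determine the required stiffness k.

ω_n = 2πf_n = 2π × 7.30 = 45.87 rad/s.
k = m·ω_n² = 84.6 × 45.87² = 84.6 × 2104 = 178000 N/m.

178000 N/m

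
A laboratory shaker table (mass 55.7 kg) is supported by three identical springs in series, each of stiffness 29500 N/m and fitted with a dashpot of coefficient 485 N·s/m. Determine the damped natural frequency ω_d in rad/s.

Series springs: 1/k_eq = 3/29500, so k_eq = 29500/3 = 9833 N/m.
ω_n = √(k_eq/m) = √(9833/55.7) = 13.29 rad/s.
Critical damping c_c = 2√(k_eq·m) = 2√(9833 × 55.7) = 1480 N·s/m, so ζ = c/c_c = 485/1480 = 0.3277.
ω_d = ω_n√(1 − ζ²) = 13.29 × √(1 − 0.107) = 12.55 rad/s.

12.6 rad/s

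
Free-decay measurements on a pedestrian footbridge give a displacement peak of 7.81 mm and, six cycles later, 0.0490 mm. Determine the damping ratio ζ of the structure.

0.133

Logarithmic decrement δ = (1/n)·ln(x₀/x_n) = (1/6)·ln(7.81/0.0490) = (1/6)·ln(159.4) = 0.8452.
ζ = δ/√(4π² + δ²) = 0.8452/√(39.48 + 0.714) = 0.8452/6.340 = 0.1333.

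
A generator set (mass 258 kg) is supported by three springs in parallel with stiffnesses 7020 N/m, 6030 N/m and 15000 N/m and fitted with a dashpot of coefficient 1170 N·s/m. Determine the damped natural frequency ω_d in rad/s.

Parallel springs add: k_eq = 7020 + 6030 + 15000 = 28050 N/m.
ω_n = √(k_eq/m) = √(28050/258) = 10.43 rad/s.
Critical damping c_c = 2√(k_eq·m) = 2√(28050 × 258) = 5380 N·s/m, so ζ = c/c_c = 1170/5380 = 0.2175.
ω_d = ω_n√(1 − ζ²) = 10.43 × √(1 − 0.0473) = 10.18 rad/s.

10.2 rad/s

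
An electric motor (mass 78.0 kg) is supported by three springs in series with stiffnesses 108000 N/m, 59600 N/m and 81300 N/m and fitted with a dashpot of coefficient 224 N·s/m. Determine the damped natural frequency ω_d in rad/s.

Series springs: 1/k_eq = 1/108000 + 1/59600 + 1/81300 = 3.834×10^-5, so k_eq = 26080 N/m.
ω_n = √(k_eq/m) = √(26080/78.0) = 18.29 rad/s.
Critical damping c_c = 2√(k_eq·m) = 2√(26080 × 78.0) = 2853 N·s/m, so ζ = c/c_c = 224/2853 = 0.07852.
ω_d = ω_n√(1 − ζ²) = 18.29 × √(1 − 0.00617) = 18.23 rad/s.

18.2 rad/s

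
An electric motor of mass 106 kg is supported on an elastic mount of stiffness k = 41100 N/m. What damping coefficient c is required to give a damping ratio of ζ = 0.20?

c_c = 2√(k·m) = 2√(41100 × 106) = 4174 N·s/m.
c = ζ·c_c = 0.20 × 4174 = 834.9 N·s/m.

835 N·s/m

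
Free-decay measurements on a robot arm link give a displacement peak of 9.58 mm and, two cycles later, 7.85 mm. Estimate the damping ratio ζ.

0.0158

Logarithmic decrement δ = (1/n)·ln(x₀/x_n) = (1/2)·ln(9.58/7.85) = (1/2)·ln(1.220) = 0.09958.
ζ = δ/√(4π² + δ²) = 0.09958/√(39.48 + 0.00992) = 0.09958/6.284 = 0.01585.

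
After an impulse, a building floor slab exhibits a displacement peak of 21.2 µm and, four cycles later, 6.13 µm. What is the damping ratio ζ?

0.0493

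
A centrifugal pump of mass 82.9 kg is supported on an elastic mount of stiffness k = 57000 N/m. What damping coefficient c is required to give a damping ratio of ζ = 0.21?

c_c = 2√(k·m) = 2√(57000 × 82.9) = 4348 N·s/m.
c = ζ·c_c = 0.21 × 4348 = 913.0 N·s/m.

913 N·s/m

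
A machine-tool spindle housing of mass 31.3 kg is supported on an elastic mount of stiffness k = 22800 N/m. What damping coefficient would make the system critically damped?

c_c = 2√(k·m) = 2√(22800 × 31.3) = 2 × 844.8 = 1690 N·s/m.

1690 N·s/m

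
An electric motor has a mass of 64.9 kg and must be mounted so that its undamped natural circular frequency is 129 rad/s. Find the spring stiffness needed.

1080000 N/m

k = m·ω_n² = 64.9 × 129.0² = 64.9 × 16640 = 1080000 N/m.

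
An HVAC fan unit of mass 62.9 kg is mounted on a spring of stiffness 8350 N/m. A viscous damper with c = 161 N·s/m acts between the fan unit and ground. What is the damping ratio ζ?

ω_n = √(k/m) = √(8350/62.9) = 11.52 rad/s.
Critical damping c_c = 2√(k·m) = 2√(8350 × 62.9) = 1449 N·s/m, so ζ = c/c_c = 161/1449 = 0.1111.

0.111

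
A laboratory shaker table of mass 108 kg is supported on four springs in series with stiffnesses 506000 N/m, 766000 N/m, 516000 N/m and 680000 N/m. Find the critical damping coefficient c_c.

Series springs: 1/k_eq = 1/506000 + 1/766000 + 1/516000 + 1/680000 = 6.690×10^-6, so k_eq = 149500 N/m.
c_c = 2√(k_eq·m) = 2√(149500 × 108) = 2 × 4018 = 8036 N·s/m.

8040 N·s/m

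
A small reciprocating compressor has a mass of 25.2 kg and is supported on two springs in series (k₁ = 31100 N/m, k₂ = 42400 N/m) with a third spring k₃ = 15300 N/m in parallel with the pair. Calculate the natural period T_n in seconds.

0.173 s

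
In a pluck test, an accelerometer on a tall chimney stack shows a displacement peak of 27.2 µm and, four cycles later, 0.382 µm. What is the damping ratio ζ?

Logarithmic decrement δ = (1/n)·ln(x₀/x_n) = (1/4)·ln(27.2/0.382) = (1/4)·ln(71.20) = 1.066.
ζ = δ/√(4π² + δ²) = 1.066/√(39.48 + 1.14) = 1.066/6.373 = 0.1673.

0.167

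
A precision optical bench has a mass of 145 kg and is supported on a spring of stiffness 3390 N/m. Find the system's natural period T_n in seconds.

1.30 s

ω_n = √(k/m) = √(3390/145) = √23.38 = 4.835 rad/s.
T_n = 2π/ω_n = 6.283/4.835 = 1.299 s.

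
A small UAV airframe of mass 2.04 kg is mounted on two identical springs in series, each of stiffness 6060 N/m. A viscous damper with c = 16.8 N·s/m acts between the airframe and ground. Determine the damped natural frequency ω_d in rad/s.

Series springs: 1/k_eq = 2/6060, so k_eq = 6060/2 = 3030 N/m.
ω_n = √(k_eq/m) = √(3030/2.04) = 38.54 rad/s.
Critical damping c_c = 2√(k_eq·m) = 2√(3030 × 2.04) = 157.2 N·s/m, so ζ = c/c_c = 16.8/157.2 = 0.1068.
ω_d = ω_n√(1 − ζ²) = 38.54 × √(1 − 0.0114) = 38.32 rad/s.

38.3 rad/s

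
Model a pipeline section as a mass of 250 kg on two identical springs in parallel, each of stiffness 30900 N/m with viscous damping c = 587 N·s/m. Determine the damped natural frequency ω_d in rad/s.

15.7 rad/s

Parallel springs add: k_eq = 2 × 30900 = 61800 N/m.
ω_n = √(k_eq/m) = √(61800/250) = 15.72 rad/s.
Critical damping c_c = 2√(k_eq·m) = 2√(61800 × 250) = 7861 N·s/m, so ζ = c/c_c = 587/7861 = 0.07467.
ω_d = ω_n√(1 − ζ²) = 15.72 × √(1 − 0.00558) = 15.68 rad/s.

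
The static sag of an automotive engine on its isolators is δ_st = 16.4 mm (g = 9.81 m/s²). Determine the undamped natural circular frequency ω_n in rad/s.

ω_n = √(g/δ_st) = √(9.81/0.0164) = √598.2 = 24.46 rad/s.

24.5 rad/s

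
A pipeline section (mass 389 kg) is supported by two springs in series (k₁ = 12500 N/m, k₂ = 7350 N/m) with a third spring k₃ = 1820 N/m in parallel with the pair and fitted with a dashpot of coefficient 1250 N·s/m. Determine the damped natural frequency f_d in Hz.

Series pair: k_s = k₁k₂/(k₁+k₂) = (12500)(7350)/(12500 + 7350) = 4628 N/m. In parallel with k₃: k_eq = 4628 + 1820 = 6448 N/m.
ω_n = √(k_eq/m) = √(6448/389) = 4.071 rad/s.
Critical damping c_c = 2√(k_eq·m) = 2√(6448 × 389) = 3168 N·s/m, so ζ = c/c_c = 1250/3168 = 0.3946.
ω_d = ω_n√(1 − ζ²) = 4.071 × √(1 − 0.156) = 3.741 rad/s.
f_d = ω_d/(2π) = 0.5954 Hz.

0.595 Hz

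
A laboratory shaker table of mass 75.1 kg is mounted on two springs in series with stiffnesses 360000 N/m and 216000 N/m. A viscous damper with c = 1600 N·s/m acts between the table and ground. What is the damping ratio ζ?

Series springs: 1/k_eq = 1/360000 + 1/216000 = 7.407×10^-6, so k_eq = 135000 N/m.
ω_n = √(k_eq/m) = √(135000/75.1) = 42.40 rad/s.
Critical damping c_c = 2√(k_eq·m) = 2√(135000 × 75.1) = 6368 N·s/m, so ζ = c/c_c = 1600/6368 = 0.2512.

0.251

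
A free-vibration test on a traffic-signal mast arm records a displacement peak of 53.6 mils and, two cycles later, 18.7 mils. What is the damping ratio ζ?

0.0835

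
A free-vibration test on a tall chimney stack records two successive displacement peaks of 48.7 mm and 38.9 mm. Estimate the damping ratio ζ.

0.0357

Logarithmic decrement δ = (1/n)·ln(x₀/x_n) = (1/1)·ln(48.7/38.9) = (1/1)·ln(1.252) = 0.2247.
ζ = δ/√(4π² + δ²) = 0.2247/√(39.48 + 0.0505) = 0.2247/6.287 = 0.03574.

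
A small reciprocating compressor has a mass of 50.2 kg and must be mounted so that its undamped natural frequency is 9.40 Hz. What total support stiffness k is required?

ω_n = 2πf_n = 2π × 9.40 = 59.06 rad/s.
k = m·ω_n² = 50.2 × 59.06² = 50.2 × 3488 = 175100 N/m.

175000 N/m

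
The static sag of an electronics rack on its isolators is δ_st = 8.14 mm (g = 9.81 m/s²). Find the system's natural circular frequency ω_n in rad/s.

34.7 rad/s

ω_n = √(g/δ_st) = √(9.81/0.00814) = √1205 = 34.72 rad/s.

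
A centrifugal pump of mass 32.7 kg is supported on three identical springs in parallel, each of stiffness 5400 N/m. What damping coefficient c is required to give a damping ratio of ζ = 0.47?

Parallel springs add: k_eq = 3 × 5400 = 16200 N/m.
c_c = 2√(k_eq·m) = 2√(16200 × 32.7) = 1456 N·s/m.
c = ζ·c_c = 0.47 × 1456 = 684.2 N·s/m.

684 N·s/m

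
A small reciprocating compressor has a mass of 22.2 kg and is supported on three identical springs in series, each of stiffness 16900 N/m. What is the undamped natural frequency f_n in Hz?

2.54 Hz

Series springs: 1/k_eq = 3/16900, so k_eq = 16900/3 = 5633 N/m.
ω_n = √(k_eq/m) = √(5633/22.2) = √253.8 = 15.93 rad/s.
f_n = ω_n/(2π) = 15.93/6.283 = 2.535 Hz.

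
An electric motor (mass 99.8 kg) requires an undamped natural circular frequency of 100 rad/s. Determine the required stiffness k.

k = m·ω_n² = 99.8 × 100.0² = 99.8 × 10000 = 998000 N/m.

998000 N/m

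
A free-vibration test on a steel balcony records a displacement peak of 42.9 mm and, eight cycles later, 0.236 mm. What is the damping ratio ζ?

0.103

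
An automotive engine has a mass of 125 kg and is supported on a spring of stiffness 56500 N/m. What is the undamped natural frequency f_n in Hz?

3.38 Hz

ω_n = √(k/m) = √(56500/125) = √452.0 = 21.26 rad/s.
f_n = ω_n/(2π) = 21.26/6.283 = 3.384 Hz.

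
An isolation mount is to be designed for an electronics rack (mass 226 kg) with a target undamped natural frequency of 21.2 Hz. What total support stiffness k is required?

ω_n = 2πf_n = 2π × 21.2 = 133.2 rad/s.
k = m·ω_n² = 226 × 133.2² = 226 × 17740 = 4010000 N/m.

4010000 N/m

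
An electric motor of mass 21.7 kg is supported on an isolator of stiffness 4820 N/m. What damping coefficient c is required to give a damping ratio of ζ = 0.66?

427 N·s/m

c_c = 2√(k·m) = 2√(4820 × 21.7) = 646.8 N·s/m.
c = ζ·c_c = 0.66 × 646.8 = 426.9 N·s/m.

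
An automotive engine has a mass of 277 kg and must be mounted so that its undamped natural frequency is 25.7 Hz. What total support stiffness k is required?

7220000 N/m

ω_n = 2πf_n = 2π × 25.7 = 161.5 rad/s.
k = m·ω_n² = 277 × 161.5² = 277 × 26080 = 7223000 N/m.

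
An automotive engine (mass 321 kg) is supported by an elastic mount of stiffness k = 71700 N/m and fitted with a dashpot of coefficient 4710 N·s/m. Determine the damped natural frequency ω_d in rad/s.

ω_n = √(k/m) = √(71700/321) = 14.95 rad/s.
Critical damping c_c = 2√(k·m) = 2√(71700 × 321) = 9595 N·s/m, so ζ = c/c_c = 4710/9595 = 0.4909.
ω_d = ω_n√(1 − ζ²) = 14.95 × √(1 − 0.241) = 13.02 rad/s.

13.0 rad/s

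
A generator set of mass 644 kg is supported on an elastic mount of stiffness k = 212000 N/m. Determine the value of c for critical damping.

c_c = 2√(k·m) = 2√(212000 × 644) = 2 × 11680 = 23370 N·s/m.

23400 N·s/m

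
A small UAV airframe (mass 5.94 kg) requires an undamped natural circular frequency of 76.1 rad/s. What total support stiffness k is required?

34400 N/m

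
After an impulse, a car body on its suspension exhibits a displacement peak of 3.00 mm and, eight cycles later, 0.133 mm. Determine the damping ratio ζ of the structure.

Logarithmic decrement δ = (1/n)·ln(x₀/x_n) = (1/8)·ln(3.00/0.133) = (1/8)·ln(22.56) = 0.3895.
ζ = δ/√(4π² + δ²) = 0.3895/√(39.48 + 0.152) = 0.3895/6.295 = 0.06187.

0.0619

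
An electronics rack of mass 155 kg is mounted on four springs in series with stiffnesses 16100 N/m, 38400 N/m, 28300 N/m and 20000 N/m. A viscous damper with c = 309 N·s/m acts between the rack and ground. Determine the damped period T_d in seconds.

Series springs: 1/k_eq = 1/16100 + 1/38400 + 1/28300 + 1/20000 = 0.0001735, so k_eq = 5764 N/m.
ω_n = √(k_eq/m) = √(5764/155) = 6.098 rad/s.
Critical damping c_c = 2√(k_eq·m) = 2√(5764 × 155) = 1890 N·s/m, so ζ = c/c_c = 309/1890 = 0.1635.
ω_d = ω_n√(1 − ζ²) = 6.098 × √(1 − 0.0267) = 6.016 rad/s.
T_d = 2π/ω_d = 1.044 s.

1.04 s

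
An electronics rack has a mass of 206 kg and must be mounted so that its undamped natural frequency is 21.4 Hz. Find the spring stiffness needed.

ω_n = 2πf_n = 2π × 21.4 = 134.5 rad/s.
k = m·ω_n² = 206 × 134.5² = 206 × 18080 = 3724000 N/m.

3720000 N/m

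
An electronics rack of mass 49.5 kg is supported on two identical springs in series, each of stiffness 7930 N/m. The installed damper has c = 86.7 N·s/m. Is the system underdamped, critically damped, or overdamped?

underdamped

Series springs: 1/k_eq = 2/7930, so k_eq = 7930/2 = 3965 N/m.
c_c = 2√(k_eq·m) = 886.0 N·s/m; ζ = c/c_c = 86.7/886.0 = 0.0979.
Since ζ < 1 the system is underdamped.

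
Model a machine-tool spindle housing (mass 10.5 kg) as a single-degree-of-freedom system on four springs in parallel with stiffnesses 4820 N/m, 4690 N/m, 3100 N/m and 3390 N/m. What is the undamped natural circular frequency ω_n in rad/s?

Parallel springs add: k_eq = 4820 + 4690 + 3100 + 3390 = 16000 N/m.
ω_n = √(k_eq/m) = √(16000/10.5) = √1524 = 39.04 rad/s.

39.0 rad/s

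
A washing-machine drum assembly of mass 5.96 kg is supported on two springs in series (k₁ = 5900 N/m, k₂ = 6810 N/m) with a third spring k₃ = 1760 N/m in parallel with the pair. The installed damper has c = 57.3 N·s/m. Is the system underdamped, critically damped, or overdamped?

Series pair: k_s = k₁k₂/(k₁+k₂) = (5900)(6810)/(5900 + 6810) = 3161 N/m. In parallel with k₃: k_eq = 3161 + 1760 = 4921 N/m.
c_c = 2√(k_eq·m) = 342.5 N·s/m; ζ = c/c_c = 57.3/342.5 = 0.167.
Since ζ < 1 the system is underdamped.

underdamped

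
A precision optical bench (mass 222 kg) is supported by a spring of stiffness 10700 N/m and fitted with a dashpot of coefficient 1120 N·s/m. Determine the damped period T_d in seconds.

0.971 s

ω_n = √(k/m) = √(10700/222) = 6.942 rad/s.
Critical damping c_c = 2√(k·m) = 2√(10700 × 222) = 3082 N·s/m, so ζ = c/c_c = 1120/3082 = 0.3633.
ω_d = ω_n√(1 − ζ²) = 6.942 × √(1 − 0.132) = 6.468 rad/s.
T_d = 2π/ω_d = 0.9714 s.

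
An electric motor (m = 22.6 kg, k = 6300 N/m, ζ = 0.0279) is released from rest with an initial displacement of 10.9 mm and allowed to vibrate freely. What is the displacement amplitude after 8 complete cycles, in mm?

2.68 mm

Logarithmic decrement δ = 2πζ/√(1 − ζ²) = 2π × 0.02790/√(1 − 0.000778) = 0.1754.
After n cycles, x_n/x₀ = e^(−nδ), so x_8 = 10.9 × e^(−8 × 0.1754) = 10.9 × 0.2459 = 2.680 mm.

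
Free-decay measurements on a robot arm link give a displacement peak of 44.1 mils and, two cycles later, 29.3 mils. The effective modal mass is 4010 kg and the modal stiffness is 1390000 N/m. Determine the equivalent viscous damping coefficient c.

4860 N·s/m

Logarithmic decrement δ = (1/n)·ln(x₀/x_n) = (1/2)·ln(44.1/29.3) = (1/2)·ln(1.505) = 0.2044.
ζ = δ/√(4π² + δ²) = 0.2044/√(39.48 + 0.0418) = 0.2044/6.287 = 0.03252.
c = ζ · 2√(km) = 0.03252 × 2√(1390000 × 4010) = 0.03252 × 149300 = 4856 N·s/m.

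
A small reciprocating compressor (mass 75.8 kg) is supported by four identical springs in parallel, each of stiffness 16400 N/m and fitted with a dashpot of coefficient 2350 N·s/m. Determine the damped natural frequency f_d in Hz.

3.98 Hz

Parallel springs add: k_eq = 4 × 16400 = 65600 N/m.
ω_n = √(k_eq/m) = √(65600/75.8) = 29.42 rad/s.
Critical damping c_c = 2√(k_eq·m) = 2√(65600 × 75.8) = 4460 N·s/m, so ζ = c/c_c = 2350/4460 = 0.5269.
ω_d = ω_n√(1 − ζ²) = 29.42 × √(1 − 0.278) = 25.00 rad/s.
f_d = ω_d/(2π) = 3.979 Hz.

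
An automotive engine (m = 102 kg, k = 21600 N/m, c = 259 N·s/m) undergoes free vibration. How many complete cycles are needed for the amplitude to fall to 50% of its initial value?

ζ = c/(2√(km)) = 259/(2√(21600 × 102)) = 259/2969 = 0.08725.
Logarithmic decrement δ = 2πζ/√(1 − ζ²) = 2π × 0.08725/√(1 − 0.00761) = 0.5503.
x_n/x₀ = e^(−nδ) ≤ 0.5; take ln: n ≥ ln(1/0.5)/δ = 0.6931/0.5503 = 1.260.
So 2 complete cycles are required.

2 cycles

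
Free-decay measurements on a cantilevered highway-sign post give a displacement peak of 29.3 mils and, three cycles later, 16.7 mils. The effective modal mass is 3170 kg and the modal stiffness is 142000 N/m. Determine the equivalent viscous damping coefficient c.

1260 N·s/m

Logarithmic decrement δ = (1/n)·ln(x₀/x_n) = (1/3)·ln(29.3/16.7) = (1/3)·ln(1.754) = 0.1874.
ζ = δ/√(4π² + δ²) = 0.1874/√(39.48 + 0.0351) = 0.1874/6.286 = 0.02981.
c = ζ · 2√(km) = 0.02981 × 2√(142000 × 3170) = 0.02981 × 42430 = 1265 N·s/m.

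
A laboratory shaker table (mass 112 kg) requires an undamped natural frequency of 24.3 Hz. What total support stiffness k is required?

ω_n = 2πf_n = 2π × 24.3 = 152.7 rad/s.
k = m·ω_n² = 112 × 152.7² = 112 × 23310 = 2611000 N/m.

2610000 N/m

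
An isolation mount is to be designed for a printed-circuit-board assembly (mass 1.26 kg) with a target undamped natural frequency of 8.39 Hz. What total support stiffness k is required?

3500 N/m

ω_n = 2πf_n = 2π × 8.39 = 52.72 rad/s.
k = m·ω_n² = 1.26 × 52.72² = 1.26 × 2779 = 3502 N/m.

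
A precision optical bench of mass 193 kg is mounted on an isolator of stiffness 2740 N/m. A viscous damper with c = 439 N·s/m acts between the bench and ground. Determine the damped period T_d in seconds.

1.75 s

ω_n = √(k/m) = √(2740/193) = 3.768 rad/s.
Critical damping c_c = 2√(k·m) = 2√(2740 × 193) = 1454 N·s/m, so ζ = c/c_c = 439/1454 = 0.3018.
ω_d = ω_n√(1 − ζ²) = 3.768 × √(1 − 0.0911) = 3.592 rad/s.
T_d = 2π/ω_d = 1.749 s.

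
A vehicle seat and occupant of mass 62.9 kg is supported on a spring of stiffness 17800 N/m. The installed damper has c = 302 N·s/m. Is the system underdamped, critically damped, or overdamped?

underdamped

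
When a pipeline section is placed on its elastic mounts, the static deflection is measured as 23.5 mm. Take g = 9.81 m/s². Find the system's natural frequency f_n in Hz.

ω_n = √(g/δ_st) = √(9.81/0.0235) = √417.4 = 20.43 rad/s.
f_n = ω_n/(2π) = 20.43/6.283 = 3.252 Hz.

3.25 Hz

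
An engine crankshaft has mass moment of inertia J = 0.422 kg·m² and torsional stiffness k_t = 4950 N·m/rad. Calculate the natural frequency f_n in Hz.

17.2 Hz

ω_n = √(k_t/J) = √(4950/0.422) = √11730 = 108.3 rad/s.
f_n = ω_n/(2π) = 108.3/6.283 = 17.24 Hz.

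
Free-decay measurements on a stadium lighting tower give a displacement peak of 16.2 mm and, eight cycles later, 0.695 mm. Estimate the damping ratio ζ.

0.0625

Logarithmic decrement δ = (1/n)·ln(x₀/x_n) = (1/8)·ln(16.2/0.695) = (1/8)·ln(23.31) = 0.3936.
ζ = δ/√(4π² + δ²) = 0.3936/√(39.48 + 0.155) = 0.3936/6.296 = 0.06252.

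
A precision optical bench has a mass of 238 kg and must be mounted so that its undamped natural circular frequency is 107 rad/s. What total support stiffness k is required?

2720000 N/m

k = m·ω_n² = 238 × 107.0² = 238 × 11450 = 2725000 N/m.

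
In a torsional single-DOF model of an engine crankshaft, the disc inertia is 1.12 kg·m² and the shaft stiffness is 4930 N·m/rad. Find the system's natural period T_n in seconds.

ω_n = √(k_t/J) = √(4930/1.12) = √4402 = 66.35 rad/s.
T_n = 2π/ω_n = 6.283/66.35 = 0.09470 s.

0.0947 s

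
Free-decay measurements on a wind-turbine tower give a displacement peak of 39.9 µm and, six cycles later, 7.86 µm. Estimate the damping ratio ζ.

0.0431

Logarithmic decrement δ = (1/n)·ln(x₀/x_n) = (1/6)·ln(39.9/7.86) = (1/6)·ln(5.076) = 0.2708.
ζ = δ/√(4π² + δ²) = 0.2708/√(39.48 + 0.0733) = 0.2708/6.289 = 0.04305.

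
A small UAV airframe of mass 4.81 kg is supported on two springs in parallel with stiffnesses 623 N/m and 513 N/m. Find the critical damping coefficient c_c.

148 N·s/m

Parallel springs add: k_eq = 623 + 513 = 1136 N/m.
c_c = 2√(k_eq·m) = 2√(1136 × 4.81) = 2 × 73.92 = 147.8 N·s/m.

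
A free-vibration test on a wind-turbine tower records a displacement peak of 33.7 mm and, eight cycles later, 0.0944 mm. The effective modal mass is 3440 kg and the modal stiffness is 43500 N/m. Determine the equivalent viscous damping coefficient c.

2840 N·s/m

Logarithmic decrement δ = (1/n)·ln(x₀/x_n) = (1/8)·ln(33.7/0.0944) = (1/8)·ln(357.0) = 0.7347.
ζ = δ/√(4π² + δ²) = 0.7347/√(39.48 + 0.540) = 0.7347/6.326 = 0.1161.
c = ζ · 2√(km) = 0.1161 × 2√(43500 × 3440) = 0.1161 × 24470 = 2841 N·s/m.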